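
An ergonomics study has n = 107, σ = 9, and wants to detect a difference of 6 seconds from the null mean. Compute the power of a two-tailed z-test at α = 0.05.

SE = σ/√n = 9/√107 = 0.87. Non-centrality λ = d/SE = 6/0.87 = 6.896. Power ≈ Φ(λ - z_{α/2}) = Φ(6.896 - 1.96) = Φ(4.936) = 1.0.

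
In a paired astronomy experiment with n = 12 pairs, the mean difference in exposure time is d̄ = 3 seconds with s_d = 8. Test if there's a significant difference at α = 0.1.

t = d̄/(s_d/√n) = 3/(8/√12) = 1.299. df = 11, critical t = ±1.796. Fail to reject H₀.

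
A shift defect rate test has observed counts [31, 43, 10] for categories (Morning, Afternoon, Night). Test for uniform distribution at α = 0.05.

Expected = 28 each. χ² = Σ(O-E)²/E = 19.929. df = 2, critical value = 5.991. Reject H₀.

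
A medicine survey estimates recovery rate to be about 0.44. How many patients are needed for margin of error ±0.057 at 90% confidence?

n = z²p(1-p)/E² = 1.645²×0.44×0.56/0.057² = 205.2 → n = 206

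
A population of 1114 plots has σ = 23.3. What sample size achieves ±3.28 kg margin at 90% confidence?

Without FPC: n₀ = (1.645×23.3/3.28)² = 136.551. With FPC: n = n₀N/(n₀+N-1) = 121.7 → n = 122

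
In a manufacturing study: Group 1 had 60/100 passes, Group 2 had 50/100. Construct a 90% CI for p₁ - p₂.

p̂₁ = 0.6, p̂₂ = 0.5. Difference = 0.1. CI = (-0.015, 0.215)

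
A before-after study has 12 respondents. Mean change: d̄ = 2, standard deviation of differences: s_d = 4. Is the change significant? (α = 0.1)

t = d̄/(s_d/√n) = 2/(4/√12) = 1.732. df = 11, critical t = ±1.796. Fail to reject H₀.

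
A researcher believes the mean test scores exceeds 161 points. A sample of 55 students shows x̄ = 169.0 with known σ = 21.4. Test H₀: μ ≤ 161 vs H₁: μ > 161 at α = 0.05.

z = 2.772. Critical value: 1.645. Reject H₀.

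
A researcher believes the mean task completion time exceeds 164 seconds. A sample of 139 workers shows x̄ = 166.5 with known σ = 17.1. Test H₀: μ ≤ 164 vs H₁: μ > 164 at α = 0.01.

z = 1.724. Critical value: 2.33. Fail to reject H₀.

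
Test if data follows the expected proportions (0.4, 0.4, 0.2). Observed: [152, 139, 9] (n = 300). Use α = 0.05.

Expected: [120.0, 120.0, 60.0]. χ² = 54.892. df = 2, critical = 5.991. Reject H₀.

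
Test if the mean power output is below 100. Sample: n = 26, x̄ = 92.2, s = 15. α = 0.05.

t = (92.2 - 100)/(15/√26) = -2.651, df = 25. Critical t = -1.708. Reject H₀.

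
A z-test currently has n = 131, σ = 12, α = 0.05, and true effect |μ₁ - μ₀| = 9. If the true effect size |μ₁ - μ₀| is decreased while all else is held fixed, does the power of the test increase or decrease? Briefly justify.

Power decreases: a smaller true effect decreases the non-centrality λ = |μ₁ - μ₀|/(σ/√n).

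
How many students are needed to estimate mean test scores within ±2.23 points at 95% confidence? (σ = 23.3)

n = (z*σ/E)² = (1.96×23.3/2.23)² = 419.4 → n = 420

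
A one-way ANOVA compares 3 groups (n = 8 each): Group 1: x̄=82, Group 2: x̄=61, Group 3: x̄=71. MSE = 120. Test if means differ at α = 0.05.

Grand mean = 71.33. SS_between = 1765.33, MS_between = 882.67. F = 7.356, F_crit ≈ 3.467. Reject H₀.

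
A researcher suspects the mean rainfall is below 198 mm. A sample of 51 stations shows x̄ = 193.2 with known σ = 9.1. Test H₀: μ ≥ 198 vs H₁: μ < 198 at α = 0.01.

z = -3.767. Critical value: -2.33. Reject H₀.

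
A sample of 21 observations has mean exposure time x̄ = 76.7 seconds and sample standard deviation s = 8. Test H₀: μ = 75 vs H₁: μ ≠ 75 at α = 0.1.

t = (x̄ - μ₀)/(s/√n) = (76.7 - 75)/(8/√21) = 0.974. df = 20, critical t = ±1.725. Fail to reject H₀.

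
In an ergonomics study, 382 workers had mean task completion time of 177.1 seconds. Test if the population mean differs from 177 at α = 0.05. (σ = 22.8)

z = (x̄ - μ₀)/(σ/√n) = (177.1 - 177)/(22.8/√382) = 0.086. Critical value: ±1.96. Since |0.086| ≤ 1.96, Fail to reject H₀.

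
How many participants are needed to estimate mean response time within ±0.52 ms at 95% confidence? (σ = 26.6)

n = (z*σ/E)² = (1.96×26.6/0.52)² = 10052.4 → n = 10053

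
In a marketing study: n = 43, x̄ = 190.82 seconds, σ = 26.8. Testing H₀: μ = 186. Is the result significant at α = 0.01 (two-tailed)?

z = (190.82 - 186)/(26.8/√43) = 1.179. Since |z| ≤ 2.576, not significant at α = 0.01.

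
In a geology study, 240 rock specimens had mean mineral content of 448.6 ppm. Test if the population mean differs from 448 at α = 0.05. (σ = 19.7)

z = (x̄ - μ₀)/(σ/√n) = (448.6 - 448)/(19.7/√240) = 0.472. Critical value: ±1.96. Since |0.472| ≤ 1.96, Fail to reject H₀.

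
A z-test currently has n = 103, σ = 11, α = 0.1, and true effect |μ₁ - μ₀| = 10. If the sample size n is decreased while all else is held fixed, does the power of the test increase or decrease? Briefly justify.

Power decreases: a smaller n inflates the standard error σ/√n, pulling the sampling distribution under H₁ back toward the critical value.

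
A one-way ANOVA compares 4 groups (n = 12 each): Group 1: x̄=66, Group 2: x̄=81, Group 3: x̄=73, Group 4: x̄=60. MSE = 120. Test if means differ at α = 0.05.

Grand mean = 70.0. SS_between = 2952.0, MS_between = 984.0. F = 8.2, F_crit ≈ 2.816. Reject H₀.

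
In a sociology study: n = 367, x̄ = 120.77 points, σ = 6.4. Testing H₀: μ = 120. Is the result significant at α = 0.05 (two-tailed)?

z = (120.77 - 120)/(6.4/√367) = 2.305. Since |z| > 1.96, significant at α = 0.05.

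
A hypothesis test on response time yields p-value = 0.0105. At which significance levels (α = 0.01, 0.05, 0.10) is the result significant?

p = 0.0105. Significant at: α = 0.05, 0.1.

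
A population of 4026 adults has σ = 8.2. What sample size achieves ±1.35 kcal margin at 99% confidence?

Without FPC: n₀ = (2.576×8.2/1.35)² = 244.823. With FPC: n = n₀N/(n₀+N-1) = 230.8 → n = 231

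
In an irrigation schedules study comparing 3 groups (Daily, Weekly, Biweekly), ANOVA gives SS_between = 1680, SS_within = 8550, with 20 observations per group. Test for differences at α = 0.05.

df_between = 2, df_within = 57. F = MS_between/MS_within = 840.0/150.0 = 5.6. F_crit ≈ 3.159. Reject H₀. At least one mean differs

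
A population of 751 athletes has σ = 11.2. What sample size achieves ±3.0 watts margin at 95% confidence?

Without FPC: n₀ = (1.96×11.2/3.0)² = 53.543. With FPC: n = n₀N/(n₀+N-1) = 50.04 → n = 51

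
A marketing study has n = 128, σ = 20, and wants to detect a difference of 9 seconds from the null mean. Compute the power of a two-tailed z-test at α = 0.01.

SE = σ/√n = 20/√128 = 1.768. Non-centrality λ = d/SE = 9/1.768 = 5.091. Power ≈ Φ(λ - z_{α/2}) = Φ(5.091 - 2.576) = Φ(2.515) = 0.994.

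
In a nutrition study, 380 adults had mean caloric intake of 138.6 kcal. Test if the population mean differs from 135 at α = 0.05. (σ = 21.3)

z = (x̄ - μ₀)/(σ/√n) = (138.6 - 135)/(21.3/√380) = 3.295. Critical value: ±1.96. Since |3.295| > 1.96, Reject H₀.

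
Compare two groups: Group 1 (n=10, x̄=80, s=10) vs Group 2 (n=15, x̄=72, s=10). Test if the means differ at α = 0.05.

Pooled sp = 10.0. t = 1.96, df = 23. Critical t = ±2.069. Fail to reject H₀.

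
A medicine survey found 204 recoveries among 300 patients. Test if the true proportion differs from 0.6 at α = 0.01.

p̂ = 0.68, p₀ = 0.6. z = (p̂ - p₀)/√(p₀(1-p₀)/n) = 2.828. Critical: ±2.576. Reject H₀.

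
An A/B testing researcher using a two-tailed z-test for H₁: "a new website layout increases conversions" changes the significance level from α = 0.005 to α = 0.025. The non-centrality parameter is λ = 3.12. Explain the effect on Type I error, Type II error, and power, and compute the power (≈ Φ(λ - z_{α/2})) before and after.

Increasing α from 0.005 to 0.025:
• Type I error rate increases (α is the Type I rate by definition).
• Critical value moves from z_{α/2} = 2.807 to 2.241, so power = Φ(λ - z_{α/2}) goes from Φ(3.12 - 2.807) = 0.623 to Φ(3.12 - 2.241) = 0.81.
• Type II error rate β = 1 - power therefore decreases (0.377 → 0.19).
Appropriate when false negatives are costly — here, discarding a layout that would have improved conversions — lost revenue.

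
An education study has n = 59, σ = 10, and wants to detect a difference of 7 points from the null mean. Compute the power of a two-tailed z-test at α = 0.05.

SE = σ/√n = 10/√59 = 1.302. Non-centrality λ = d/SE = 7/1.302 = 5.377. Power ≈ Φ(λ - z_{α/2}) = Φ(5.377 - 1.96) = Φ(3.417) = 1.0.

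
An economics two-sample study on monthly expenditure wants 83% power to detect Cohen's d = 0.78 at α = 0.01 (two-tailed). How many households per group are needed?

z_{α/2} = 2.576, z_β = Φ⁻¹(0.83) = 0.954. For medium effect (d = 0.78): n per group = 2(z_{α/2} + z_β)²/d² = 2(2.576 + 0.954)²/0.78² = 41.0 → 41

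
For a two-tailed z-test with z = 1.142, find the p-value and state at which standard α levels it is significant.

p = 2·P(Z > |1.142|) = 2·(1 - Φ(1.142)) ≈ 0.2535. Not significant at any standard level.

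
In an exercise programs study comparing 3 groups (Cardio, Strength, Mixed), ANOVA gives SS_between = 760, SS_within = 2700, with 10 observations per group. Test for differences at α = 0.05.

df_between = 2, df_within = 27. F = MS_between/MS_within = 380.0/100.0 = 3.8. F_crit ≈ 3.354. Reject H₀. At least one mean differs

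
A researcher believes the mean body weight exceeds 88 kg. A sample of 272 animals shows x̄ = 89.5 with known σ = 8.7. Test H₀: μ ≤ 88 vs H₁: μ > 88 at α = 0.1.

z = 2.844. Critical value: 1.28. Reject H₀.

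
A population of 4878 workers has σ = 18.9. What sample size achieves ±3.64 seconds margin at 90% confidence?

Without FPC: n₀ = (1.645×18.9/3.64)² = 72.955. With FPC: n = n₀N/(n₀+N-1) = 71.9 → n = 72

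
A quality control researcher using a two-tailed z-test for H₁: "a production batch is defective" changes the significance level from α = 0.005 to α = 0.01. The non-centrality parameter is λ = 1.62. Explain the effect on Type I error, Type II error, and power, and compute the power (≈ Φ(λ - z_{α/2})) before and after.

Increasing α from 0.005 to 0.01:
• Type I error rate increases (α is the Type I rate by definition).
• Critical value moves from z_{α/2} = 2.807 to 2.576, so power = Φ(λ - z_{α/2}) goes from Φ(1.62 - 2.807) = 0.118 to Φ(1.62 - 2.576) = 0.17.
• Type II error rate β = 1 - power therefore decreases (0.882 → 0.83).
Appropriate when false negatives are costly — here, shipping a defective batch — faulty products reach customers.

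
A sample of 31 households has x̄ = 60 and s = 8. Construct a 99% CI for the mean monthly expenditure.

CI = x̄ ± t*(s/√n) = 60 ± 2.75(8/√31) = (56.05, 63.95)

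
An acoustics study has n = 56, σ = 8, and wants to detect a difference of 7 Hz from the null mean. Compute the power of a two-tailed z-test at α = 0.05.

SE = σ/√n = 8/√56 = 1.069. Non-centrality λ = d/SE = 7/1.069 = 6.548. Power ≈ Φ(λ - z_{α/2}) = Φ(6.548 - 1.96) = Φ(4.588) = 1.0.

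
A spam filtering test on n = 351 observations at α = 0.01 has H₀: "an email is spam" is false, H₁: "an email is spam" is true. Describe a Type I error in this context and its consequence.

Type I error: rejecting H₀ when it is true — concluding that an email is spam when in fact it is not. Consequence: a legitimate email is sent to the spam folder and the user misses it.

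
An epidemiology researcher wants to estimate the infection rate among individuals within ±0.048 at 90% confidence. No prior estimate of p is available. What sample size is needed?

Conservative approach: use p = 0.5 (maximizes p(1-p) = 0.25). n = z²(0.25)/E² = 1.645²×0.25/0.048² = 293.6 → n = 294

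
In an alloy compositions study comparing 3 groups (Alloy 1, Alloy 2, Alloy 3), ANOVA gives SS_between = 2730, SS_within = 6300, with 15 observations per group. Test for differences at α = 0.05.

df_between = 2, df_within = 42. F = MS_between/MS_within = 1365.0/150.0 = 9.1. F_crit ≈ 3.22. Reject H₀. At least one mean differs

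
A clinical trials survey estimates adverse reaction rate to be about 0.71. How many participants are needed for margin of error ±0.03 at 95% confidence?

n = z²p(1-p)/E² = 1.96²×0.71×0.29/0.03² = 878.9 → n = 879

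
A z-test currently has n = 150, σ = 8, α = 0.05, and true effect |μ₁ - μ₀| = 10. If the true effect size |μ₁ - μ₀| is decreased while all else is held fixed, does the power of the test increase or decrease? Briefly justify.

Power decreases: a smaller true effect decreases the non-centrality λ = |μ₁ - μ₀|/(σ/√n).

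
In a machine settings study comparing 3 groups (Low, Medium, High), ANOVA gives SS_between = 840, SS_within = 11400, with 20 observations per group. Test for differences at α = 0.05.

df_between = 2, df_within = 57. F = MS_between/MS_within = 420.0/200.0 = 2.1. F_crit ≈ 3.159. Fail to reject H₀.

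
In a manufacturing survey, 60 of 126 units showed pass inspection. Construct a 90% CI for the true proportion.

p̂ = 0.476. CI = p̂ ± z*√(p̂(1-p̂)/n) = (0.403, 0.549)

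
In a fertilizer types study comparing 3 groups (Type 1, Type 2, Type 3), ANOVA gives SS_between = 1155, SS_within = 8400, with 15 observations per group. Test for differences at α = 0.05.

df_between = 2, df_within = 42. F = MS_between/MS_within = 577.5/200.0 = 2.888. F_crit ≈ 3.22. Fail to reject H₀.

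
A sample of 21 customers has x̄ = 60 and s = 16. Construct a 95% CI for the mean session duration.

CI = x̄ ± t*(s/√n) = 60 ± 2.086(16/√21) = (52.72, 67.28)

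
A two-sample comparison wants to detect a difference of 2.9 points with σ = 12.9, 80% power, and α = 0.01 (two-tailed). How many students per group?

n per group = 2(z_α/2 + z_β)²σ²/d² = 2×(2.576 + 0.84)²×12.9²/2.9² = 461.8 → n = 462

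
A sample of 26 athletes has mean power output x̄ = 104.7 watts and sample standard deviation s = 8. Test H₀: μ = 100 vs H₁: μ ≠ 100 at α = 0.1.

t = (x̄ - μ₀)/(s/√n) = (104.7 - 100)/(8/√26) = 2.996. df = 25, critical t = ±1.708. Reject H₀.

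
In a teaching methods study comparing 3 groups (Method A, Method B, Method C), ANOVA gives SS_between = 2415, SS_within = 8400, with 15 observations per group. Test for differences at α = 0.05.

df_between = 2, df_within = 42. F = MS_between/MS_within = 1207.5/200.0 = 6.037. F_crit ≈ 3.22. Reject H₀. At least one mean differs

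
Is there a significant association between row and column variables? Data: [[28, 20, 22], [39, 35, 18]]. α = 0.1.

χ² = 3.371. df = 2, critical = 4.605. Fail to reject H₀. No evidence of dependence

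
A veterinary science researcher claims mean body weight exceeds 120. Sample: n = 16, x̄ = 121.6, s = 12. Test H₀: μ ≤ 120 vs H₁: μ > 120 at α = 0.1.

t = (121.6 - 120)/(12/√16) = 0.533, df = 15. Critical t = 1.341. Fail to reject H₀.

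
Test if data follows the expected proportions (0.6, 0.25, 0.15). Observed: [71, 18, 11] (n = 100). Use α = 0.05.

Expected: [60.0, 25.0, 15.0]. χ² = 5.043. df = 2, critical = 5.991. Fail to reject H₀.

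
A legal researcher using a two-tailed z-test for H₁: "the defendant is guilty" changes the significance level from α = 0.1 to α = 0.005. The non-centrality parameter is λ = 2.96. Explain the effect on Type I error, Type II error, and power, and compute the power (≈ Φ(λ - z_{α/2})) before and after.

Decreasing α from 0.1 to 0.005:
• Type I error rate decreases (α is the Type I rate by definition).
• Critical value moves from z_{α/2} = 1.645 to 2.807, so power = Φ(λ - z_{α/2}) goes from Φ(2.96 - 1.645) = 0.906 to Φ(2.96 - 2.807) = 0.561.
• Type II error rate β = 1 - power therefore increases (0.094 → 0.439).
Appropriate when false positives are costly — here, convicting an innocent person.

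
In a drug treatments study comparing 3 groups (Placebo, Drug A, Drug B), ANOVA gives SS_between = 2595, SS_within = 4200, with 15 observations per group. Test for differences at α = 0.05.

df_between = 2, df_within = 42. F = MS_between/MS_within = 1297.5/100.0 = 12.975. F_crit ≈ 3.22. Reject H₀. At least one mean differs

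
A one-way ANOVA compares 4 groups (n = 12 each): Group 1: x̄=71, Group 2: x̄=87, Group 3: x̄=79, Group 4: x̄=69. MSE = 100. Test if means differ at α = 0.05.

Grand mean = 76.5. SS_between = 2436.0, MS_between = 812.0. F = 8.12, F_crit ≈ 2.816. Reject H₀.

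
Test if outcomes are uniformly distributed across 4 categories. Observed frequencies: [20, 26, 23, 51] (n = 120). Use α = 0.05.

Expected = 30 each. χ² = Σ(O-E)²/E = 20.2. df = 3, critical value = 7.815. Reject H₀.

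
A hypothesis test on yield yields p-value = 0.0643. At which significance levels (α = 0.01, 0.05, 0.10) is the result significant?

p = 0.0643. Significant at: α = 0.1.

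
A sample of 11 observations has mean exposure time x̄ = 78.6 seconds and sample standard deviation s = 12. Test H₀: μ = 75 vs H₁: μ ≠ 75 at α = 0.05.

t = (x̄ - μ₀)/(s/√n) = (78.6 - 75)/(12/√11) = 0.995. df = 10, critical t = ±2.228. Fail to reject H₀.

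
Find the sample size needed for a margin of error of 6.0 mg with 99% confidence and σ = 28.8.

n = (z*σ/E)² = (2.576×28.8/6.0)² = 152.9 → n = 153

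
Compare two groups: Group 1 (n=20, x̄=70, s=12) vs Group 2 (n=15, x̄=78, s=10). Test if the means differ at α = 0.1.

Pooled sp = 11.2. t = -2.092, df = 33. Critical t = ±1.692. Reject H₀.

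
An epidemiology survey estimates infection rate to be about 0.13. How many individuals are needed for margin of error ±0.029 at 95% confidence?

n = z²p(1-p)/E² = 1.96²×0.13×0.87/0.029² = 516.6 → n = 517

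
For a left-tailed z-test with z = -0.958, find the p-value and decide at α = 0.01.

p = P(Z < -0.958) = Φ(-0.958) ≈ 0.169. Since p ≥ 0.01, fail to reject H₀ (not significant) at α = 0.01.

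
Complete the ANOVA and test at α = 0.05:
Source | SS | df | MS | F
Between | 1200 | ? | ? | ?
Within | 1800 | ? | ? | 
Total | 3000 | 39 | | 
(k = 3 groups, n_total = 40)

df_between = 2, df_within = 37. MS_between = 600.0, MS_within = 48.65. F = 12.333, F_crit ≈ 3.252. Reject H₀.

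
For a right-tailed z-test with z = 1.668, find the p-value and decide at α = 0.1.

p = P(Z > 1.668) = 1 - Φ(1.668) ≈ 0.0477. Since p < 0.1, reject H₀ (significant) at α = 0.1.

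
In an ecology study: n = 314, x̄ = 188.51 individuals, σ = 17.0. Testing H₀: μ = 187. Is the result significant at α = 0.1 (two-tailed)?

z = (188.51 - 187)/(17.0/√314) = 1.574. Since |z| ≤ 1.645, not significant at α = 0.1.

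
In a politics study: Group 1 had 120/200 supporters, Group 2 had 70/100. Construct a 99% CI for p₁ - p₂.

p̂₁ = 0.6, p̂₂ = 0.7. Difference = -0.1. CI = (-0.248, 0.048)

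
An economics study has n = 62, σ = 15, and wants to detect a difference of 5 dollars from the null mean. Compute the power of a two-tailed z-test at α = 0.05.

SE = σ/√n = 15/√62 = 1.905. Non-centrality λ = d/SE = 5/1.905 = 2.625. Power ≈ Φ(λ - z_{α/2}) = Φ(2.625 - 1.96) = Φ(0.665) = 0.747.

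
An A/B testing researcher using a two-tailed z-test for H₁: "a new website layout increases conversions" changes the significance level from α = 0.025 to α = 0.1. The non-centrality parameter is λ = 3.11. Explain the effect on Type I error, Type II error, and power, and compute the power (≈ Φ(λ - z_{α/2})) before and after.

Increasing α from 0.025 to 0.1:
• Type I error rate increases (α is the Type I rate by definition).
• Critical value moves from z_{α/2} = 2.241 to 1.645, so power = Φ(λ - z_{α/2}) goes from Φ(3.11 - 2.241) = 0.808 to Φ(3.11 - 1.645) = 0.929.
• Type II error rate β = 1 - power therefore decreases (0.192 → 0.071).
Appropriate when false negatives are costly — here, discarding a layout that would have improved conversions — lost revenue.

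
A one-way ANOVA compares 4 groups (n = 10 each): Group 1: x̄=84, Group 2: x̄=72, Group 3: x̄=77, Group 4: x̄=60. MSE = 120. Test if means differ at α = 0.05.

Grand mean = 73.25. SS_between = 3067.5, MS_between = 1022.5. F = 8.521, F_crit ≈ 2.866. Reject H₀.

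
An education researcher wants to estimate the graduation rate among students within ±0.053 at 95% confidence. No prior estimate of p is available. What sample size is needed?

Conservative approach: use p = 0.5 (maximizes p(1-p) = 0.25). n = z²(0.25)/E² = 1.96²×0.25/0.053² = 341.9 → n = 342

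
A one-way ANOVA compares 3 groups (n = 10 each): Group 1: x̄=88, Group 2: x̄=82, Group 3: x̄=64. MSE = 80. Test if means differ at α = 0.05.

Grand mean = 78.0. SS_between = 3120.0, MS_between = 1560.0. F = 19.5, F_crit ≈ 3.354. Reject H₀.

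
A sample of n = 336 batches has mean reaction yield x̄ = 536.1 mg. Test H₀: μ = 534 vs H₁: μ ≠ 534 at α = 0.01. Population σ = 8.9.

z = (x̄ - μ₀)/(σ/√n) = (536.1 - 534)/(8.9/√336) = 4.325. Critical value: ±2.576. Since |4.325| > 2.576, Reject H₀.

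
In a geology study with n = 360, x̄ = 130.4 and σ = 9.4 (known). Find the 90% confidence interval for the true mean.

CI = x̄ ± z*(σ/√n) = 130.4 ± 1.645(9.4/√360) = 130.4 ± 0.81 = (129.59, 131.21)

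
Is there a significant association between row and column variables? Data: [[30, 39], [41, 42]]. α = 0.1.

χ² = 0.53. df = 1, critical = 2.706. Fail to reject H₀. No evidence of dependence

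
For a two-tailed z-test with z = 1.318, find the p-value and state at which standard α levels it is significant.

p = 2·P(Z > |1.318|) = 2·(1 - Φ(1.318)) ≈ 0.1875. Not significant at any standard level.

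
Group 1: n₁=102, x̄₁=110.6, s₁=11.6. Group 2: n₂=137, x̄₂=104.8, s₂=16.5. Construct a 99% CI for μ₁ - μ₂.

Difference = 5.8. SE = √(11.6²/102 + 16.5²/137) = 1.818. CI = (1.12, 10.48)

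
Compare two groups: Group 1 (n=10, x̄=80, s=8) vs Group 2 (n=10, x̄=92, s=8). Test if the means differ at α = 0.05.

Pooled sp = 8.0. t = -3.354, df = 18. Critical t = ±2.101. Reject H₀.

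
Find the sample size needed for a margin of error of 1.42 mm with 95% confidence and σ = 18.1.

n = (z*σ/E)² = (1.96×18.1/1.42)² = 624.2 → n = 625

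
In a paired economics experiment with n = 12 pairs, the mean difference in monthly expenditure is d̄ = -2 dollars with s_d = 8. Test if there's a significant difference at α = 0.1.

t = d̄/(s_d/√n) = -2/(8/√12) = -0.866. df = 11, critical t = ±1.796. Fail to reject H₀.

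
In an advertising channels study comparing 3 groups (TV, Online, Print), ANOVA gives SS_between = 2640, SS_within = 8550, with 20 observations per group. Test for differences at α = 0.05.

df_between = 2, df_within = 57. F = MS_between/MS_within = 1320.0/150.0 = 8.8. F_crit ≈ 3.159. Reject H₀. At least one mean differs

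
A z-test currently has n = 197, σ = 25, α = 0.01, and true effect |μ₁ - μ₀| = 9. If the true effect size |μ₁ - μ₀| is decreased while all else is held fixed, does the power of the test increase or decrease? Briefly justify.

Power decreases: a smaller true effect decreases the non-centrality λ = |μ₁ - μ₀|/(σ/√n).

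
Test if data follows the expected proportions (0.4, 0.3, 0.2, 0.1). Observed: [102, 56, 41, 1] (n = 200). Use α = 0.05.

Expected: [80.0, 60.0, 40.0, 20.0]. χ² = 24.392. df = 3, critical = 7.815. Reject H₀.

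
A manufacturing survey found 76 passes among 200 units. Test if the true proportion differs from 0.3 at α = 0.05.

p̂ = 0.38, p₀ = 0.3. z = (p̂ - p₀)/√(p₀(1-p₀)/n) = 2.469. Critical: ±1.96. Reject H₀.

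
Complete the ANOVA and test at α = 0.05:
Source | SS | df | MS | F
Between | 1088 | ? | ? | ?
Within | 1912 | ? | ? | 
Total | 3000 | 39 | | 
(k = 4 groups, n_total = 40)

df_between = 3, df_within = 36. MS_between = 362.67, MS_within = 53.11. F = 6.828, F_crit ≈ 2.866. Reject H₀.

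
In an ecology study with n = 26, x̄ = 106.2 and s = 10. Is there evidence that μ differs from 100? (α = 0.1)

t = (x̄ - μ₀)/(s/√n) = (106.2 - 100)/(10/√26) = 3.161. df = 25, critical t = ±1.708. Reject H₀.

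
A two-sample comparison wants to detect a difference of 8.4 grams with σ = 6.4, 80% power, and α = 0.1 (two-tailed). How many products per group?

n per group = 2(z_α/2 + z_β)²σ²/d² = 2×(1.645 + 0.84)²×6.4²/8.4² = 7.2 → n = 8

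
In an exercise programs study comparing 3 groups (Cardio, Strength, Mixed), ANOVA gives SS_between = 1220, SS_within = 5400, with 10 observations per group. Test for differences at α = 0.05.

df_between = 2, df_within = 27. F = MS_between/MS_within = 610.0/200.0 = 3.05. F_crit ≈ 3.354. Fail to reject H₀.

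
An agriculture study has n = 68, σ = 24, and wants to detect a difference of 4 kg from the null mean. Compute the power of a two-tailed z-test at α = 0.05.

SE = σ/√n = 24/√68 = 2.91. Non-centrality λ = d/SE = 4/2.91 = 1.374. Power ≈ Φ(λ - z_{α/2}) = Φ(1.374 - 1.96) = Φ(-0.586) = 0.279.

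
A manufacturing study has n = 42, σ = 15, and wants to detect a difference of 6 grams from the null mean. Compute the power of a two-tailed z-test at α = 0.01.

SE = σ/√n = 15/√42 = 2.315. Non-centrality λ = d/SE = 6/2.315 = 2.592. Power ≈ Φ(λ - z_{α/2}) = Φ(2.592 - 2.576) = Φ(0.016) = 0.507.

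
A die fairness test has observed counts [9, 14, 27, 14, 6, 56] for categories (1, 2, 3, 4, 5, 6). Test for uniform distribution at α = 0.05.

Expected = 21 each. χ² = Σ(O-E)²/E = 82.286. df = 5, critical value = 11.07. Reject H₀.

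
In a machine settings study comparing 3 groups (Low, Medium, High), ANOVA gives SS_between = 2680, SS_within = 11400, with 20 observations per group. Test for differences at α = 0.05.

df_between = 2, df_within = 57. F = MS_between/MS_within = 1340.0/200.0 = 6.7. F_crit ≈ 3.159. Reject H₀. At least one mean differs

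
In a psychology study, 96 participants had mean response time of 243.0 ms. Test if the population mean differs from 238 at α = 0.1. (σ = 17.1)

z = (x̄ - μ₀)/(σ/√n) = (243.0 - 238)/(17.1/√96) = 2.865. Critical value: ±1.645. Since |2.865| > 1.645, Reject H₀.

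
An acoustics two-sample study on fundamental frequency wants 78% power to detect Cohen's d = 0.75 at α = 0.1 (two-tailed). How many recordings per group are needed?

z_{α/2} = 1.645, z_β = Φ⁻¹(0.78) = 0.772. For medium effect (d = 0.75): n per group = 2(z_{α/2} + z_β)²/d² = 2(1.645 + 0.772)²/0.75² = 20.8 → 21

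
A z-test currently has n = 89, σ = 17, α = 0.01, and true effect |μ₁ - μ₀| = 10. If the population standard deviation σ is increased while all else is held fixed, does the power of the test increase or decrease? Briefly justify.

Power decreases: a larger σ inflates the standard error σ/√n, pulling the sampling distribution under H₁ back toward the critical value.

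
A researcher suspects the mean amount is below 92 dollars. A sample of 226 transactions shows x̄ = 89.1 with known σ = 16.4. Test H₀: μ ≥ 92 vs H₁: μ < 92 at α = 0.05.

z = -2.658. Critical value: -1.645. Reject H₀.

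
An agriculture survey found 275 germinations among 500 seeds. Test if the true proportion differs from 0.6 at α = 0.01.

p̂ = 0.55, p₀ = 0.6. z = (p̂ - p₀)/√(p₀(1-p₀)/n) = -2.282. Critical: ±2.576. Fail to reject H₀.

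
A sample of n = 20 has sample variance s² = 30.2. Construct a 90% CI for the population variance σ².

df = 19. χ²_{0.05} = 30.144, χ²_{0.95} = 10.117. CI for σ² = ((n-1)s²/χ²_{α/2}, (n-1)s²/χ²_{1-α/2}) = (19·30.2/30.144, 19·30.2/10.117) = (19.04, 56.72)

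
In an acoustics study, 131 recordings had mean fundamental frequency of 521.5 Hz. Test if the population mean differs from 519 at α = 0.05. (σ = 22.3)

z = (x̄ - μ₀)/(σ/√n) = (521.5 - 519)/(22.3/√131) = 1.283. Critical value: ±1.96. Since |1.283| ≤ 1.96, Fail to reject H₀.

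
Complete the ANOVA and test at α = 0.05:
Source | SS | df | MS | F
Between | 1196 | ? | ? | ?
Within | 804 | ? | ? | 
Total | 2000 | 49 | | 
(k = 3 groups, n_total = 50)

df_between = 2, df_within = 47. MS_between = 598.0, MS_within = 17.11. F = 34.958, F_crit ≈ 3.195. Reject H₀.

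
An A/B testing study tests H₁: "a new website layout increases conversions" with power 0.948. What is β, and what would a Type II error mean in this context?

β = 1 - power = 1 - 0.948 = 0.052. A Type II error is failing to reject H₀ when H₀ is false (false negative) — here, failing to conclude that a new website layout increases conversions when in fact it is true. Consequence: discarding a layout that would have improved conversions — lost revenue.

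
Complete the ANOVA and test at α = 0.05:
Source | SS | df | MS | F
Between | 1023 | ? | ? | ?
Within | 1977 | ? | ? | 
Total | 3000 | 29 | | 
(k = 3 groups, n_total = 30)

df_between = 2, df_within = 27. MS_between = 511.5, MS_within = 73.22. F = 6.986, F_crit ≈ 3.354. Reject H₀.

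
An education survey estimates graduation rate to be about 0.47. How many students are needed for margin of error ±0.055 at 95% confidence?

n = z²p(1-p)/E² = 1.96²×0.47×0.53/0.055² = 316.3 → n = 317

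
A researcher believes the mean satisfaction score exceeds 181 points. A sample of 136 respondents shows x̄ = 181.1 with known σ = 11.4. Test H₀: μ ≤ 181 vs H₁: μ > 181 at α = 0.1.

z = 0.102. Critical value: 1.28. Fail to reject H₀.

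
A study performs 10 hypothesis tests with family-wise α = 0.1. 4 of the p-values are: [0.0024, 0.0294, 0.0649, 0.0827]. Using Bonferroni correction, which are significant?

Bonferroni α = 0.1/10 = 0.01. Significant p-values: [0.0024]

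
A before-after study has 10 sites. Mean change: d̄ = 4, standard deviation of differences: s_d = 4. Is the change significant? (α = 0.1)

t = d̄/(s_d/√n) = 4/(4/√10) = 3.162. df = 9, critical t = ±1.833. Reject H₀.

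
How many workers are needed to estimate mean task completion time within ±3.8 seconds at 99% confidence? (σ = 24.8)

n = (z*σ/E)² = (2.576×24.8/3.8)² = 282.6 → n = 283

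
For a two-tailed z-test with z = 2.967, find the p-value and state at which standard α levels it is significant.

p = 2·P(Z > |2.967|) = 2·(1 - Φ(2.967)) ≈ 0.003. Significant at α = 0.1; Significant at α = 0.05; Significant at α = 0.01.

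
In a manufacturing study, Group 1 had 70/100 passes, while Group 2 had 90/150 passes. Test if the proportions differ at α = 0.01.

p̂₁ = 0.7, p̂₂ = 0.6, pooled p̂ = 0.64. z = 1.614. Critical: ±2.576. Fail to reject H₀.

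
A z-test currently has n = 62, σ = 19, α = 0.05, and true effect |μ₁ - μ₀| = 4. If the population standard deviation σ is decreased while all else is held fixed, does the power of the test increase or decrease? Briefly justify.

Power increases: a smaller σ shrinks the standard error σ/√n, moving the sampling distribution under H₁ further from the critical value.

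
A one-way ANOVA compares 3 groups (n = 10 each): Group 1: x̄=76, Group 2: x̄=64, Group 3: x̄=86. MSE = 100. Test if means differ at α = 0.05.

Grand mean = 75.33. SS_between = 2426.67, MS_between = 1213.33. F = 12.133, F_crit ≈ 3.354. Reject H₀.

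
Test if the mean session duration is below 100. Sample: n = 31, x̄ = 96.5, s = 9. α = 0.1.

t = (96.5 - 100)/(9/√31) = -2.165, df = 30. Critical t = -1.31. Reject H₀.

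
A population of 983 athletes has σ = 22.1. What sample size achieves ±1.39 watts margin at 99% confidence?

Without FPC: n₀ = (2.576×22.1/1.39)² = 1677.439. With FPC: n = n₀N/(n₀+N-1) = 620.03 → n = 621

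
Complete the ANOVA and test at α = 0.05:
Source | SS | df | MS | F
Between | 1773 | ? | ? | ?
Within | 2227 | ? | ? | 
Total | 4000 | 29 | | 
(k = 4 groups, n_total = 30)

df_between = 3, df_within = 26. MS_between = 591.0, MS_within = 85.65. F = 6.9, F_crit ≈ 2.975. Reject H₀.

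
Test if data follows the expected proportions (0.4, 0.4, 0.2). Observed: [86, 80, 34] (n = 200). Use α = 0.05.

Expected: [80.0, 80.0, 40.0]. χ² = 1.35. df = 2, critical = 5.991. Fail to reject H₀.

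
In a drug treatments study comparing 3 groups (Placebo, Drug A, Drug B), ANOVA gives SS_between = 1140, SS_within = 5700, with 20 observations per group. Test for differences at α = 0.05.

df_between = 2, df_within = 57. F = MS_between/MS_within = 570.0/100.0 = 5.7. F_crit ≈ 3.159. Reject H₀. At least one mean differs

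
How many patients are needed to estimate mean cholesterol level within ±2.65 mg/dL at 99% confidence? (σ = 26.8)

n = (z*σ/E)² = (2.576×26.8/2.65)² = 678.7 → n = 679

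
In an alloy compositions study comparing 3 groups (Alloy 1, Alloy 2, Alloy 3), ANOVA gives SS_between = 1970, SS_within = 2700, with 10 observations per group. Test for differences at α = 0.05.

df_between = 2, df_within = 27. F = MS_between/MS_within = 985.0/100.0 = 9.85. F_crit ≈ 3.354. Reject H₀. At least one mean differs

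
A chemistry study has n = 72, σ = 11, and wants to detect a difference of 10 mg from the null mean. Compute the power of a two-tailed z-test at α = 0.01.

SE = σ/√n = 11/√72 = 1.296. Non-centrality λ = d/SE = 10/1.296 = 7.714. Power ≈ Φ(λ - z_{α/2}) = Φ(7.714 - 2.576) = Φ(5.138) = 1.0.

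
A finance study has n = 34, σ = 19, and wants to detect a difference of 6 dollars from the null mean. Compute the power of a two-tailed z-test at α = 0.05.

SE = σ/√n = 19/√34 = 3.258. Non-centrality λ = d/SE = 6/3.258 = 1.841. Power ≈ Φ(λ - z_{α/2}) = Φ(1.841 - 1.96) = Φ(-0.119) = 0.453.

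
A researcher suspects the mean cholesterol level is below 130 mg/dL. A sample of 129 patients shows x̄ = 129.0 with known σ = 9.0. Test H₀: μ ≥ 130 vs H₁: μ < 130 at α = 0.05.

z = -1.262. Critical value: -1.645. Fail to reject H₀.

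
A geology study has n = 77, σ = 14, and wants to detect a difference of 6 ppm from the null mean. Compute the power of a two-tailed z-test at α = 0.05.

SE = σ/√n = 14/√77 = 1.595. Non-centrality λ = d/SE = 6/1.595 = 3.761. Power ≈ Φ(λ - z_{α/2}) = Φ(3.761 - 1.96) = Φ(1.801) = 0.964.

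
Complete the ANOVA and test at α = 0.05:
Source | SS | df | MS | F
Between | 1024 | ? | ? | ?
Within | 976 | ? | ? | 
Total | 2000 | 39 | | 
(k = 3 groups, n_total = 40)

df_between = 2, df_within = 37. MS_between = 512.0, MS_within = 26.38. F = 19.41, F_crit ≈ 3.252. Reject H₀.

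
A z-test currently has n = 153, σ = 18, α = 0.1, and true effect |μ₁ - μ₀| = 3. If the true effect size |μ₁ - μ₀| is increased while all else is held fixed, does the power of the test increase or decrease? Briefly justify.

Power increases: a larger true effect increases the non-centrality λ = |μ₁ - μ₀|/(σ/√n).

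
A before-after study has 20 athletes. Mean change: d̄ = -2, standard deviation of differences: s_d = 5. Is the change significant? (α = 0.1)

t = d̄/(s_d/√n) = -2/(5/√20) = -1.789. df = 19, critical t = ±1.729. Reject H₀.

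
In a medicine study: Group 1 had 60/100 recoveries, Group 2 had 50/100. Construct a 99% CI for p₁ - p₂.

p̂₁ = 0.6, p̂₂ = 0.5. Difference = 0.1. CI = (-0.08, 0.28)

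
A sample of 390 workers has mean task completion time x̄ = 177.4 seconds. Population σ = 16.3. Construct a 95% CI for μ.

CI = x̄ ± z*(σ/√n) = 177.4 ± 1.96(16.3/√390) = 177.4 ± 1.62 = (175.78, 179.02)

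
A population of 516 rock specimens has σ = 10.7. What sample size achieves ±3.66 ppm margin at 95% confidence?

Without FPC: n₀ = (1.96×10.7/3.66)² = 32.834. With FPC: n = n₀N/(n₀+N-1) = 30.9 → n = 31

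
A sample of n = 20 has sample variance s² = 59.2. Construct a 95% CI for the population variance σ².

df = 19. χ²_{0.025} = 32.852, χ²_{0.975} = 8.907. CI for σ² = ((n-1)s²/χ²_{α/2}, (n-1)s²/χ²_{1-α/2}) = (19·59.2/32.852, 19·59.2/8.907) = (34.24, 126.28)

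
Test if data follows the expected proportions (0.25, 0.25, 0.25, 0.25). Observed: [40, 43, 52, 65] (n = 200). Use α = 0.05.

Expected: [50.0, 50.0, 50.0, 50.0]. χ² = 7.56. df = 3, critical = 7.815. Fail to reject H₀.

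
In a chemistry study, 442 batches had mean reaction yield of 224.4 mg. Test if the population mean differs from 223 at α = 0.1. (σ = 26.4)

z = (x̄ - μ₀)/(σ/√n) = (224.4 - 223)/(26.4/√442) = 1.115. Critical value: ±1.645. Since |1.115| ≤ 1.645, Fail to reject H₀.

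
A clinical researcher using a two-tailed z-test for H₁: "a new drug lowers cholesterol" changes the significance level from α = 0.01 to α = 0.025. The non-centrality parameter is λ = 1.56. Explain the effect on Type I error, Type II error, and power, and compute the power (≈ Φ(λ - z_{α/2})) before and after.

Increasing α from 0.01 to 0.025:
• Type I error rate increases (α is the Type I rate by definition).
• Critical value moves from z_{α/2} = 2.576 to 2.241, so power = Φ(λ - z_{α/2}) goes from Φ(1.56 - 2.576) = 0.155 to Φ(1.56 - 2.241) = 0.248.
• Type II error rate β = 1 - power therefore decreases (0.845 → 0.752).
Appropriate when false negatives are costly — here, shelving an effective drug — patients miss out on a treatment that would have helped.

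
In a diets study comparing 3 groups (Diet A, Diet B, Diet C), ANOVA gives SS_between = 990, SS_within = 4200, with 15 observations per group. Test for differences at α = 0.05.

df_between = 2, df_within = 42. F = MS_between/MS_within = 495.0/100.0 = 4.95. F_crit ≈ 3.22. Reject H₀. At least one mean differs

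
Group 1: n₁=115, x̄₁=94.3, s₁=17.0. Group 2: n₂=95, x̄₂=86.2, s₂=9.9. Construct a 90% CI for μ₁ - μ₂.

Difference = 8.1. SE = √(17.0²/115 + 9.9²/95) = 1.883. CI = (5.0, 11.2)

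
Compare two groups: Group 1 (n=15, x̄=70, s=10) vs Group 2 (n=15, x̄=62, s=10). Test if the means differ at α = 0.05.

Pooled sp = 10.0. t = 2.191, df = 28. Critical t = ±2.048. Reject H₀.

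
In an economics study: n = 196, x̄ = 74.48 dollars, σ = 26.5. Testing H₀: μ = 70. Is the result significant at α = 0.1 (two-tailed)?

z = (74.48 - 70)/(26.5/√196) = 2.367. Since |z| > 1.645, significant at α = 0.1.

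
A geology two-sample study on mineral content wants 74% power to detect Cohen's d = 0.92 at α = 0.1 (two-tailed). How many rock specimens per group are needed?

z_{α/2} = 1.645, z_β = Φ⁻¹(0.74) = 0.643. For large effect (d = 0.92): n per group = 2(z_{α/2} + z_β)²/d² = 2(1.645 + 0.643)²/0.92² = 12.4 → 13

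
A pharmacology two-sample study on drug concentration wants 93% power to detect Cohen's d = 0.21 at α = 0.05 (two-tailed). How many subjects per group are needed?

z_{α/2} = 1.96, z_β = Φ⁻¹(0.93) = 1.476. For small effect (d = 0.21): n per group = 2(z_{α/2} + z_β)²/d² = 2(1.96 + 1.476)²/0.21² = 535.4 → 536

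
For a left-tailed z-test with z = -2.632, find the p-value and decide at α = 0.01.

p = P(Z < -2.632) = Φ(-2.632) ≈ 0.0042. Since p < 0.01, reject H₀ (significant) at α = 0.01.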